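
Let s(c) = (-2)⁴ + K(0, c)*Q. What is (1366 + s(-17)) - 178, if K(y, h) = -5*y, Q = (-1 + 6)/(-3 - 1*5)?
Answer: 1204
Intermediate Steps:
Q = -5/8 (Q = 5/(-3 - 5) = 5/(-8) = 5*(-⅛) = -5/8 ≈ -0.62500)
s(c) = 16 (s(c) = (-2)⁴ - 5*0*(-5/8) = 16 + 0*(-5/8) = 16 + 0 = 16)
(1366 + s(-17)) - 178 = (1366 + 16) - 178 = 1382 - 178 = 1204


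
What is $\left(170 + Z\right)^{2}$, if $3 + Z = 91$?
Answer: $66564$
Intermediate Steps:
$Z = 88$ ($Z = -3 + 91 = 88$)
$\left(170 + Z\right)^{2} = \left(170 + 88\right)^{2} = 258^{2} = 66564$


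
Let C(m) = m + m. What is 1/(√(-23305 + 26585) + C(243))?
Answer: 243/116458 - √205/58229 ≈ 0.0018407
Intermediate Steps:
C(m) = 2*m
1/(√(-23305 + 26585) + C(243)) = 1/(√(-23305 + 26585) + 2*243) = 1/(√3280 + 486) = 1/(4*√205 + 486) = 1/(486 + 4*√205)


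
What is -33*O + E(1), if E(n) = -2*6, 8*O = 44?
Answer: -387/2 ≈ -193.50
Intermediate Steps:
O = 11/2 (O = (⅛)*44 = 11/2 ≈ 5.5000)
E(n) = -12
-33*O + E(1) = -33*11/2 - 12 = -363/2 - 12 = -387/2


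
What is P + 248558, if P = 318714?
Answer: 567272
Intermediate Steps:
P + 248558 = 318714 + 248558 = 567272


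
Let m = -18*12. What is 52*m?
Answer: -11232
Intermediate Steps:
m = -216
52*m = 52*(-216) = -11232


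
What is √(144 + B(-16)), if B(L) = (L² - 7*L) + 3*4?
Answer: 2*√131 ≈ 22.891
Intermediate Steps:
B(L) = 12 + L² - 7*L (B(L) = (L² - 7*L) + 12 = 12 + L² - 7*L)
√(144 + B(-16)) = √(144 + (12 + (-16)² - 7*(-16))) = √(144 + (12 + 256 + 112)) = √(144 + 380) = √524 = 2*√131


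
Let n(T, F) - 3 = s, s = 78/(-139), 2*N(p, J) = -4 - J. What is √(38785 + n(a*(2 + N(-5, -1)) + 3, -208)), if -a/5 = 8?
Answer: √749412106/139 ≈ 196.95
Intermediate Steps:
a = -40 (a = -5*8 = -40)
N(p, J) = -2 - J/2 (N(p, J) = (-4 - J)/2 = -2 - J/2)
s = -78/139 (s = 78*(-1/139) = -78/139 ≈ -0.56115)
n(T, F) = 339/139 (n(T, F) = 3 - 78/139 = 339/139)
√(38785 + n(a*(2 + N(-5, -1)) + 3, -208)) = √(38785 + 339/139) = √(5391454/139) = √749412106/139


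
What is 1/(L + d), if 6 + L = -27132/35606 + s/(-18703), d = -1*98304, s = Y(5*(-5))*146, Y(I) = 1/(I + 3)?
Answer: -192771821/18951544547471 ≈ -1.0172e-5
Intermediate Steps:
Y(I) = 1/(3 + I)
s = -73/11 (s = 146/(3 + 5*(-5)) = 146/(3 - 25) = 146/(-22) = -1/22*146 = -73/11 ≈ -6.6364)
d = -98304
L = -1303455887/192771821 (L = -6 + (-27132/35606 - 73/11/(-18703)) = -6 + (-27132*1/35606 - 73/11*(-1/18703)) = -6 + (-714/937 + 73/205733) = -6 - 146824961/192771821 = -1303455887/192771821 ≈ -6.7617)
1/(L + d) = 1/(-1303455887/192771821 - 98304) = 1/(-18951544547471/192771821) = -192771821/18951544547471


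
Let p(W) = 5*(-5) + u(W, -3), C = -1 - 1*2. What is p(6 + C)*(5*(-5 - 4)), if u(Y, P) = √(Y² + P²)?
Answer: 1125 - 135*√2 ≈ 934.08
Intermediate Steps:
C = -3 (C = -1 - 2 = -3)
u(Y, P) = √(P² + Y²)
p(W) = -25 + √(9 + W²) (p(W) = 5*(-5) + √((-3)² + W²) = -25 + √(9 + W²))
p(6 + C)*(5*(-5 - 4)) = (-25 + √(9 + (6 - 3)²))*(5*(-5 - 4)) = (-25 + √(9 + 3²))*(5*(-9)) = (-25 + √(9 + 9))*(-45) = (-25 + √18)*(-45) = (-25 + 3*√2)*(-45) = 1125 - 135*√2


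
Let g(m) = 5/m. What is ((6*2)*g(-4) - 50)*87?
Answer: -5655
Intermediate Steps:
((6*2)*g(-4) - 50)*87 = ((6*2)*(5/(-4)) - 50)*87 = (12*(5*(-¼)) - 50)*87 = (12*(-5/4) - 50)*87 = (-15 - 50)*87 = -65*87 = -5655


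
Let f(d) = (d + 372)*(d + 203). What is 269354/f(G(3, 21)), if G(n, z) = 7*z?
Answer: 134677/90825 ≈ 1.4828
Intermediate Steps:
f(d) = (203 + d)*(372 + d) (f(d) = (372 + d)*(203 + d) = (203 + d)*(372 + d))
269354/f(G(3, 21)) = 269354/(75516 + (7*21)² + 575*(7*21)) = 269354/(75516 + 147² + 575*147) = 269354/(75516 + 21609 + 84525) = 269354/181650 = 269354*(1/181650) = 134677/90825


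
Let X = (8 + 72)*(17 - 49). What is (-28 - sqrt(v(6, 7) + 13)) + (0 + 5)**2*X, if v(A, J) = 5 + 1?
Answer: -64028 - sqrt(19) ≈ -64032.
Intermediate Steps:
v(A, J) = 6
X = -2560 (X = 80*(-32) = -2560)
(-28 - sqrt(v(6, 7) + 13)) + (0 + 5)**2*X = (-28 - sqrt(6 + 13)) + (0 + 5)**2*(-2560) = (-28 - sqrt(19)) + 5**2*(-2560) = (-28 - sqrt(19)) + 25*(-2560) = (-28 - sqrt(19)) - 64000 = -64028 - sqrt(19)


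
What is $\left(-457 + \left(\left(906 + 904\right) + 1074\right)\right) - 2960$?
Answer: $-533$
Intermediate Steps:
$\left(-457 + \left(\left(906 + 904\right) + 1074\right)\right) - 2960 = \left(-457 + \left(1810 + 1074\right)\right) - 2960 = \left(-457 + 2884\right) - 2960 = 2427 - 2960 = -533$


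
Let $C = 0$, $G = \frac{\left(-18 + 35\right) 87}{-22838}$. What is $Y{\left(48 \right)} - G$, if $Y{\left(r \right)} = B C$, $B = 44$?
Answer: $\frac{1479}{22838} \approx 0.06476$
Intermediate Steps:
$G = - \frac{1479}{22838}$ ($G = 17 \cdot 87 \left(- \frac{1}{22838}\right) = 1479 \left(- \frac{1}{22838}\right) = - \frac{1479}{22838} \approx -0.06476$)
$Y{\left(r \right)} = 0$ ($Y{\left(r \right)} = 44 \cdot 0 = 0$)
$Y{\left(48 \right)} - G = 0 - - \frac{1479}{22838} = 0 + \frac{1479}{22838} = \frac{1479}{22838}$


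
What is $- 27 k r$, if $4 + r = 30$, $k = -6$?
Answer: $4212$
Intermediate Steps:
$r = 26$ ($r = -4 + 30 = 26$)
$- 27 k r = \left(-27\right) \left(-6\right) 26 = 162 \cdot 26 = 4212$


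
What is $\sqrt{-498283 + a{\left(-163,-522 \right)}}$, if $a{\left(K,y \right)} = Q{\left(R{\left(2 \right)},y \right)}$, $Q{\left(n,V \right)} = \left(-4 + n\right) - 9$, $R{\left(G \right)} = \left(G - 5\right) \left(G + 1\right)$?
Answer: $i \sqrt{498305} \approx 705.91 i$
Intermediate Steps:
$R{\left(G \right)} = \left(1 + G\right) \left(-5 + G\right)$ ($R{\left(G \right)} = \left(-5 + G\right) \left(1 + G\right) = \left(1 + G\right) \left(-5 + G\right)$)
$Q{\left(n,V \right)} = -13 + n$
$a{\left(K,y \right)} = -22$ ($a{\left(K,y \right)} = -13 - \left(13 - 4\right) = -13 - 9 = -22$)
$\sqrt{-498283 + a{\left(-163,-522 \right)}} = \sqrt{-498283 - 22} = \sqrt{-498305} = i \sqrt{498305}$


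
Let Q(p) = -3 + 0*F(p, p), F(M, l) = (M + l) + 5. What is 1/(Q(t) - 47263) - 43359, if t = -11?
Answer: -2049406495/47266 ≈ -43359.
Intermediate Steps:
F(M, l) = 5 + M + l
Q(p) = -3 (Q(p) = -3 + 0*(5 + p + p) = -3 + 0*(5 + 2*p) = -3 + 0 = -3)
1/(Q(t) - 47263) - 43359 = 1/(-3 - 47263) - 43359 = 1/(-47266) - 43359 = -1/47266 - 43359 = -2049406495/47266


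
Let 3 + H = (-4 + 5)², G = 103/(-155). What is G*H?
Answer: 206/155 ≈ 1.3290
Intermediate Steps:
G = -103/155 (G = 103*(-1/155) = -103/155 ≈ -0.66452)
H = -2 (H = -3 + (-4 + 5)² = -3 + 1² = -3 + 1 = -2)
G*H = -103/155*(-2) = 206/155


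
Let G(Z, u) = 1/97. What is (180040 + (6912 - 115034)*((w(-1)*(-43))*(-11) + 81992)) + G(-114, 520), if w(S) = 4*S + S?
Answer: -835097294037/97 ≈ -8.6093e+9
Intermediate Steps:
w(S) = 5*S
G(Z, u) = 1/97
(180040 + (6912 - 115034)*((w(-1)*(-43))*(-11) + 81992)) + G(-114, 520) = (180040 + (6912 - 115034)*(((5*(-1))*(-43))*(-11) + 81992)) + 1/97 = (180040 - 108122*(-5*(-43)*(-11) + 81992)) + 1/97 = (180040 - 108122*(215*(-11) + 81992)) + 1/97 = (180040 - 108122*(-2365 + 81992)) + 1/97 = (180040 - 108122*79627) + 1/97 = (180040 - 8609430494) + 1/97 = -8609250454 + 1/97 = -835097294037/97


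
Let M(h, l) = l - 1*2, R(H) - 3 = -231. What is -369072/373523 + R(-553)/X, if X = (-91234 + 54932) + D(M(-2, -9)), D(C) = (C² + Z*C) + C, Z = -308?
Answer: -3005468661/3063262123 ≈ -0.98113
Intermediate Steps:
R(H) = -228 (R(H) = 3 - 231 = -228)
M(h, l) = -2 + l (M(h, l) = l - 2 = -2 + l)
D(C) = C² - 307*C (D(C) = (C² - 308*C) + C = C² - 307*C)
X = -32804 (X = (-91234 + 54932) + (-2 - 9)*(-307 + (-2 - 9)) = -36302 - 11*(-307 - 11) = -36302 - 11*(-318) = -36302 + 3498 = -32804)
-369072/373523 + R(-553)/X = -369072/373523 - 228/(-32804) = -369072*1/373523 - 228*(-1/32804) = -369072/373523 + 57/8201 = -3005468661/3063262123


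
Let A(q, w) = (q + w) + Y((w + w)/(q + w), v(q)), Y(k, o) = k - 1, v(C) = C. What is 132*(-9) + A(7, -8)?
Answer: -1174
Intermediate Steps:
Y(k, o) = -1 + k
A(q, w) = -1 + q + w + 2*w/(q + w) (A(q, w) = (q + w) + (-1 + (w + w)/(q + w)) = (q + w) + (-1 + (2*w)/(q + w)) = (q + w) + (-1 + 2*w/(q + w)) = -1 + q + w + 2*w/(q + w))
132*(-9) + A(7, -8) = 132*(-9) + (2*(-8) + (7 - 8)*(-1 + 7 - 8))/(7 - 8) = -1188 + (-16 - 1*(-2))/(-1) = -1188 - (-16 + 2) = -1188 - 1*(-14) = -1188 + 14 = -1174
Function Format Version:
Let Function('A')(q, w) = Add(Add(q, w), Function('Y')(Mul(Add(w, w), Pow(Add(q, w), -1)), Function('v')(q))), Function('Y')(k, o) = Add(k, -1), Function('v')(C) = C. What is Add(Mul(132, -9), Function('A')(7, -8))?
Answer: -1174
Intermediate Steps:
Function('Y')(k, o) = Add(-1, k)
Function('A')(q, w) = Add(-1, q, w, Mul(2, w, Pow(Add(q, w), -1))) (Function('A')(q, w) = Add(Add(q, w), Add(-1, Mul(Add(w, w), Pow(Add(q, w), -1)))) = Add(Add(q, w), Add(-1, Mul(Mul(2, w), Pow(Add(q, w), -1)))) = Add(Add(q, w), Add(-1, Mul(2, w, Pow(Add(q, w), -1)))) = Add(-1, q, w, Mul(2, w, Pow(Add(q, w), -1))))
Add(Mul(132, -9), Function('A')(7, -8)) = Add(Mul(132, -9), Mul(Pow(Add(7, -8), -1), Add(Mul(2, -8), Mul(Add(7, -8), Add(-1, 7, -8))))) = Add(-1188, Mul(Pow(-1, -1), Add(-16, Mul(-1, -2)))) = Add(-1188, Mul(-1, Add(-16, 2))) = Add(-1188, Mul(-1, -14)) = Add(-1188, 14) = -1174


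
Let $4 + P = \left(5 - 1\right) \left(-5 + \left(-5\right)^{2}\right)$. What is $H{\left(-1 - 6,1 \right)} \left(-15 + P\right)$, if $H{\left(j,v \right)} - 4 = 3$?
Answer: $427$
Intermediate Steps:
$H{\left(j,v \right)} = 7$ ($H{\left(j,v \right)} = 4 + 3 = 7$)
$P = 76$ ($P = -4 + \left(5 - 1\right) \left(-5 + \left(-5\right)^{2}\right) = -4 + 4 \left(-5 + 25\right) = -4 + 4 \cdot 20 = -4 + 80 = 76$)
$H{\left(-1 - 6,1 \right)} \left(-15 + P\right) = 7 \left(-15 + 76\right) = 7 \cdot 61 = 427$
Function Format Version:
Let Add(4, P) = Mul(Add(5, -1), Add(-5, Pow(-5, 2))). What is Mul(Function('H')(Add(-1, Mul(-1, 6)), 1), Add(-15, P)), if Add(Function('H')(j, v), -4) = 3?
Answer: 427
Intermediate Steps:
Function('H')(j, v) = 7 (Function('H')(j, v) = Add(4, 3) = 7)
P = 76 (P = Add(-4, Mul(Add(5, -1), Add(-5, Pow(-5, 2)))) = Add(-4, Mul(4, Add(-5, 25))) = Add(-4, Mul(4, 20)) = Add(-4, 80) = 76)
Mul(Function('H')(Add(-1, Mul(-1, 6)), 1), Add(-15, P)) = Mul(7, Add(-15, 76)) = Mul(7, 61) = 427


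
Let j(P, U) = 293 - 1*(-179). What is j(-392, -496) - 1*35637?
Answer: -35165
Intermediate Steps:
j(P, U) = 472 (j(P, U) = 293 + 179 = 472)
j(-392, -496) - 1*35637 = 472 - 1*35637 = 472 - 35637 = -35165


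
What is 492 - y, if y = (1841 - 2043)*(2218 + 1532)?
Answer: 757992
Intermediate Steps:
y = -757500 (y = -202*3750 = -757500)
492 - y = 492 - 1*(-757500) = 492 + 757500 = 757992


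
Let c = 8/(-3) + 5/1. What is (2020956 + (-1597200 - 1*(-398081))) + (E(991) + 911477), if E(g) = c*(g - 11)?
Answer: 5206802/3 ≈ 1.7356e+6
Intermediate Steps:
c = 7/3 (c = 8*(-1/3) + 5*1 = -8/3 + 5 = 7/3 ≈ 2.3333)
E(g) = -77/3 + 7*g/3 (E(g) = 7*(g - 11)/3 = 7*(-11 + g)/3 = -77/3 + 7*g/3)
(2020956 + (-1597200 - 1*(-398081))) + (E(991) + 911477) = (2020956 + (-1597200 - 1*(-398081))) + ((-77/3 + (7/3)*991) + 911477) = (2020956 + (-1597200 + 398081)) + ((-77/3 + 6937/3) + 911477) = (2020956 - 1199119) + (6860/3 + 911477) = 821837 + 2741291/3 = 5206802/3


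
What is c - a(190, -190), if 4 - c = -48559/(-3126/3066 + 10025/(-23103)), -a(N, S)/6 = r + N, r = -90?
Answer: -562905432295/17159438 ≈ -32804.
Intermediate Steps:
a(N, S) = 540 - 6*N (a(N, S) = -6*(-90 + N) = 540 - 6*N)
c = -573201095095/17159438 (c = 4 - (-48559)/(-3126/3066 + 10025/(-23103)) = 4 - (-48559)/(-3126*1/3066 + 10025*(-1/23103)) = 4 - (-48559)/(-521/511 - 10025/23103) = 4 - (-48559)/(-17159438/11805633) = 4 - (-48559)*(-11805633)/17159438 = 4 - 1*573269732847/17159438 = 4 - 573269732847/17159438 = -573201095095/17159438 ≈ -33404.)
c - a(190, -190) = -573201095095/17159438 - (540 - 6*190) = -573201095095/17159438 - (540 - 1140) = -573201095095/17159438 - 1*(-600) = -573201095095/17159438 + 600 = -562905432295/17159438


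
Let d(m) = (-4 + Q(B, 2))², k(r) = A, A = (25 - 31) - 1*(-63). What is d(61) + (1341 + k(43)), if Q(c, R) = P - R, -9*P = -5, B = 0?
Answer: 115639/81 ≈ 1427.6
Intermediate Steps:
P = 5/9 (P = -⅑*(-5) = 5/9 ≈ 0.55556)
Q(c, R) = 5/9 - R
A = 57 (A = -6 + 63 = 57)
k(r) = 57
d(m) = 2401/81 (d(m) = (-4 + (5/9 - 1*2))² = (-4 + (5/9 - 2))² = (-4 - 13/9)² = (-49/9)² = 2401/81)
d(61) + (1341 + k(43)) = 2401/81 + (1341 + 57) = 2401/81 + 1398 = 115639/81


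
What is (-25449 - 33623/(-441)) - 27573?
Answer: -23349079/441 ≈ -52946.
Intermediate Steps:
(-25449 - 33623/(-441)) - 27573 = (-25449 - 33623*(-1/441)) - 27573 = (-25449 + 33623/441) - 27573 = -11189386/441 - 27573 = -23349079/441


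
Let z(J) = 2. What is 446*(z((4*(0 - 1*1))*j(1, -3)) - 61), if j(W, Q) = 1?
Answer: -26314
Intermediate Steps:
446*(z((4*(0 - 1*1))*j(1, -3)) - 61) = 446*(2 - 61) = 446*(-59) = -26314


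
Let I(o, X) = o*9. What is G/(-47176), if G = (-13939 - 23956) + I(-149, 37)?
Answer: 9809/11794 ≈ 0.83169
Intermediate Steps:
I(o, X) = 9*o
G = -39236 (G = (-13939 - 23956) + 9*(-149) = -37895 - 1341 = -39236)
G/(-47176) = -39236/(-47176) = -39236*(-1/47176) = 9809/11794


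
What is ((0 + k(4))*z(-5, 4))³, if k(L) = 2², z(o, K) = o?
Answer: -8000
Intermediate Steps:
k(L) = 4
((0 + k(4))*z(-5, 4))³ = ((0 + 4)*(-5))³ = (4*(-5))³ = (-20)³ = -8000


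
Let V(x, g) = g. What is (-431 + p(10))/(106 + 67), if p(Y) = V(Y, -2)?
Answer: -433/173 ≈ -2.5029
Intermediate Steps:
p(Y) = -2
(-431 + p(10))/(106 + 67) = (-431 - 2)/(106 + 67) = -433/173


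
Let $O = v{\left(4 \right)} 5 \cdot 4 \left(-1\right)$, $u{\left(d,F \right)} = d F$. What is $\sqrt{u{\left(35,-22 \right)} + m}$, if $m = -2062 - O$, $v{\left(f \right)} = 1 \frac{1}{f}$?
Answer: $i \sqrt{2827} \approx 53.17 i$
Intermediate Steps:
$v{\left(f \right)} = \frac{1}{f}$
$u{\left(d,F \right)} = F d$
$O = -5$ ($O = \frac{5 \cdot 4 \left(-1\right)}{4} = \frac{20 \left(-1\right)}{4} = \frac{1}{4} \left(-20\right) = -5$)
$m = -2057$ ($m = -2062 - -5 = -2062 + 5 = -2057$)
$\sqrt{u{\left(35,-22 \right)} + m} = \sqrt{\left(-22\right) 35 - 2057} = \sqrt{-770 - 2057} = \sqrt{-2827} = i \sqrt{2827}$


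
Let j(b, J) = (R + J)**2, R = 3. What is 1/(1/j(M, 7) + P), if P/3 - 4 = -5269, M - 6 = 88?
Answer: -100/1579499 ≈ -6.3311e-5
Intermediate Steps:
M = 94 (M = 6 + 88 = 94)
P = -15795 (P = 12 + 3*(-5269) = 12 - 15807 = -15795)
j(b, J) = (3 + J)**2
1/(1/j(M, 7) + P) = 1/(1/((3 + 7)**2) - 15795) = 1/(1/(10**2) - 15795) = 1/(1/100 - 15795) = 1/(-1579499/100) = -100/1579499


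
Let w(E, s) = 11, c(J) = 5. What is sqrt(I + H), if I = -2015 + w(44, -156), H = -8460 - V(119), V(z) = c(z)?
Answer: 19*I*sqrt(29) ≈ 102.32*I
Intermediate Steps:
V(z) = 5
H = -8465 (H = -8460 - 1*5 = -8460 - 5 = -8465)
I = -2004 (I = -2015 + 11 = -2004)
sqrt(I + H) = sqrt(-2004 - 8465) = sqrt(-10469) = 19*I*sqrt(29)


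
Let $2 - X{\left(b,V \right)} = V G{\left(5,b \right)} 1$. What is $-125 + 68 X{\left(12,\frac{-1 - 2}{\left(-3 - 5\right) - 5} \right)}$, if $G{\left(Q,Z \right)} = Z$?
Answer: $- \frac{2305}{13} \approx -177.31$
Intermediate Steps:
$X{\left(b,V \right)} = 2 - V b$ ($X{\left(b,V \right)} = 2 - V b 1 = 2 - V b$)
$-125 + 68 X{\left(12,\frac{-1 - 2}{\left(-3 - 5\right) - 5} \right)} = -125 + 68 \left(2 - \frac{-1 - 2}{\left(-3 - 5\right) - 5} \cdot 12\right) = -125 + 68 \left(2 - - \frac{3}{\left(-3 - 5\right) - 5} \cdot 12\right) = -125 + 68 \left(2 - - \frac{3}{-8 - 5} \cdot 12\right) = -125 + 68 \left(2 - - \frac{3}{-13} \cdot 12\right) = -125 + 68 \left(2 - \left(-3\right) \left(- \frac{1}{13}\right) 12\right) = -125 + 68 \left(2 - \frac{3}{13} \cdot 12\right) = -125 + 68 \left(2 - \frac{36}{13}\right) = -125 + 68 \left(- \frac{10}{13}\right) = -125 - \frac{680}{13} = - \frac{2305}{13}$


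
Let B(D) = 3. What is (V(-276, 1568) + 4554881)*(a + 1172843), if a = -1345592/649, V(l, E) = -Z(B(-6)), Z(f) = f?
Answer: 3460930741624170/649 ≈ 5.3327e+12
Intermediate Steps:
V(l, E) = -3 (V(l, E) = -1*3 = -3)
a = -1345592/649 ≈ -2073.3
(V(-276, 1568) + 4554881)*(a + 1172843) = (-3 + 4554881)*(-1345592/649 + 1172843) = 4554878*(759829515/649) = 3460930741624170/649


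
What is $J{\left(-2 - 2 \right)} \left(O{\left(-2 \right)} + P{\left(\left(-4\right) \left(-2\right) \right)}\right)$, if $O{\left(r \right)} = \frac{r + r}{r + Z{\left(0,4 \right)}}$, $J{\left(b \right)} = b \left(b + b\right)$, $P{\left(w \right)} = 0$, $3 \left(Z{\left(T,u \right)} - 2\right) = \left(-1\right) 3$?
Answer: $128$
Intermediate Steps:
$Z{\left(T,u \right)} = 1$ ($Z{\left(T,u \right)} = 2 + \frac{\left(-1\right) 3}{3} = 2 + \frac{1}{3} \left(-3\right) = 2 - 1 = 1$)
$J{\left(b \right)} = 2 b^{2}$ ($J{\left(b \right)} = b 2 b = 2 b^{2}$)
$O{\left(r \right)} = \frac{2 r}{1 + r}$ ($O{\left(r \right)} = \frac{r + r}{r + 1} = \frac{2 r}{1 + r}$)
$J{\left(-2 - 2 \right)} \left(O{\left(-2 \right)} + P{\left(\left(-4\right) \left(-2\right) \right)}\right) = 2 \left(-2 - 2\right)^{2} \left(2 \left(-2\right) \frac{1}{1 - 2} + 0\right) = 2 \left(-4\right)^{2} \left(2 \left(-2\right) \frac{1}{-1} + 0\right) = 2 \cdot 16 \left(2 \left(-2\right) \left(-1\right) + 0\right) = 32 \left(4 + 0\right) = 32 \cdot 4 = 128$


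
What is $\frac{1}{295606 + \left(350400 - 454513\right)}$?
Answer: $\frac{1}{191493} \approx 5.2221 \cdot 10^{-6}$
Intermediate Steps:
$\frac{1}{295606 + \left(350400 - 454513\right)} = \frac{1}{295606 - 104113} = \frac{1}{191493}$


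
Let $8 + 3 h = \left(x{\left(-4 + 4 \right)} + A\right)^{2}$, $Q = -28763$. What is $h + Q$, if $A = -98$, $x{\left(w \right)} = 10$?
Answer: $- \frac{78553}{3} \approx -26184.0$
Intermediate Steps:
$h = \frac{7736}{3}$ ($h = - \frac{8}{3} + \frac{\left(10 - 98\right)^{2}}{3} = - \frac{8}{3} + \frac{\left(-88\right)^{2}}{3} = - \frac{8}{3} + \frac{1}{3} \cdot 7744 = - \frac{8}{3} + \frac{7744}{3} = \frac{7736}{3} \approx 2578.7$)
$h + Q = \frac{7736}{3} - 28763 = - \frac{78553}{3}$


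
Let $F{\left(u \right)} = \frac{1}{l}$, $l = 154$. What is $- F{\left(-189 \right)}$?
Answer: $- \frac{1}{154} \approx -0.0064935$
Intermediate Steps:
$F{\left(u \right)} = \frac{1}{154}$
$- F{\left(-189 \right)} = \left(-1\right) \frac{1}{154} = - \frac{1}{154}$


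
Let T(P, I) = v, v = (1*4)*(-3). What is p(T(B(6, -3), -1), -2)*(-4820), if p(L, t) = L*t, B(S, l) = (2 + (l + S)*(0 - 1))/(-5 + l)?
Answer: -115680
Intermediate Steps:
B(S, l) = (2 - S - l)/(-5 + l) (B(S, l) = (2 + (S + l)*(-1))/(-5 + l) = (2 + (-S - l))/(-5 + l) = (2 - S - l)/(-5 + l))
v = -12 (v = 4*(-3) = -12)
T(P, I) = -12
p(T(B(6, -3), -1), -2)*(-4820) = -12*(-2)*(-4820) = 24*(-4820) = -115680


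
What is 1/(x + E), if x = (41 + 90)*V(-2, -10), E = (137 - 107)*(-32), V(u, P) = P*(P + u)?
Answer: 1/14760 ≈ 6.7751e-5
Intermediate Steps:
E = -960 (E = 30*(-32) = -960)
x = 15720 (x = (41 + 90)*(-10*(-10 - 2)) = 131*(-10*(-12)) = 131*120 = 15720)
1/(x + E) = 1/(15720 - 960) = 1/14760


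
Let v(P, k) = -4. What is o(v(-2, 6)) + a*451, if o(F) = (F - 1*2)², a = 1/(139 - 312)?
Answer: 5777/173 ≈ 33.393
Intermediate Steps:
a = -1/173 (a = 1/(-173) = -1/173 ≈ -0.0057803)
o(F) = (-2 + F)² (o(F) = (F - 2)² = (-2 + F)²)
o(v(-2, 6)) + a*451 = (-2 - 4)² - 1/173*451 = (-6)² - 451/173 = 36 - 451/173 = 5777/173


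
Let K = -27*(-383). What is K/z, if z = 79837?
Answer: 10341/79837 ≈ 0.12953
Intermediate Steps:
K = 10341
K/z = 10341/79837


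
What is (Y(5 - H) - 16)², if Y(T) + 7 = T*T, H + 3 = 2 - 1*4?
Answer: 5929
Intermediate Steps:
H = -5 (H = -3 + (2 - 1*4) = -3 + (2 - 4) = -3 - 2 = -5)
Y(T) = -7 + T² (Y(T) = -7 + T*T = -7 + T²)
(Y(5 - H) - 16)² = ((-7 + (5 - 1*(-5))²) - 16)² = ((-7 + (5 + 5)²) - 16)² = ((-7 + 10²) - 16)² = ((-7 + 100) - 16)² = (93 - 16)² = 77² = 5929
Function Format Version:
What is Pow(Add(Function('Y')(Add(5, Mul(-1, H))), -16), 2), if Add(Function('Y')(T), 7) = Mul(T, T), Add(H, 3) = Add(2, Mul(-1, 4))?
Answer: 5929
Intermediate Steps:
H = -5 (H = Add(-3, Add(2, Mul(-1, 4))) = Add(-3, Add(2, -4)) = Add(-3, -2) = -5)
Function('Y')(T) = Add(-7, Pow(T, 2)) (Function('Y')(T) = Add(-7, Mul(T, T)) = Add(-7, Pow(T, 2)))
Pow(Add(Function('Y')(Add(5, Mul(-1, H))), -16), 2) = Pow(Add(Add(-7, Pow(Add(5, Mul(-1, -5)), 2)), -16), 2) = Pow(Add(Add(-7, Pow(Add(5, 5), 2)), -16), 2) = Pow(Add(Add(-7, Pow(10, 2)), -16), 2) = Pow(Add(Add(-7, 100), -16), 2) = Pow(Add(93, -16), 2) = Pow(77, 2) = 5929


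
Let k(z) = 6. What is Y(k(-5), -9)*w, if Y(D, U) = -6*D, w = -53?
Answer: 1908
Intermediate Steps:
Y(k(-5), -9)*w = -6*6*(-53) = -36*(-53) = 1908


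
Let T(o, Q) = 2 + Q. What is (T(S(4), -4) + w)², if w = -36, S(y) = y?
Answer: 1444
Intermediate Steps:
(T(S(4), -4) + w)² = ((2 - 4) - 36)² = (-2 - 36)² = (-38)² = 1444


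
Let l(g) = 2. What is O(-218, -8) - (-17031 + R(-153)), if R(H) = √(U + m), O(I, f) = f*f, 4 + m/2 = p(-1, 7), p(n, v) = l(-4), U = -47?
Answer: 17095 - I*√51 ≈ 17095.0 - 7.1414*I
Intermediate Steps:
p(n, v) = 2
m = -4 (m = -8 + 2*2 = -8 + 4 = -4)
O(I, f) = f²
R(H) = I*√51 (R(H) = √(-47 - 4) = √(-51) = I*√51)
O(-218, -8) - (-17031 + R(-153)) = (-8)² - (-17031 + I*√51) = 64 + (17031 - I*√51) = 17095 - I*√51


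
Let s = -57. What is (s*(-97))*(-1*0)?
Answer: 0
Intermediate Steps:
(s*(-97))*(-1*0) = (-57*(-97))*(-1*0) = 5529*0 = 0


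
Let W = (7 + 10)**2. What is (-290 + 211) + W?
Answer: 210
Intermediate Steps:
W = 289 (W = 17**2 = 289)
(-290 + 211) + W = (-290 + 211) + 289 = -79 + 289 = 210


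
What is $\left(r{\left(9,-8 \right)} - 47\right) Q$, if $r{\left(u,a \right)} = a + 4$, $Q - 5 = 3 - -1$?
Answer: $-459$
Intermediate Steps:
$Q = 9$ ($Q = 5 + \left(3 - -1\right) = 5 + \left(3 + 1\right) = 5 + 4 = 9$)
$r{\left(u,a \right)} = 4 + a$
$\left(r{\left(9,-8 \right)} - 47\right) Q = \left(\left(4 - 8\right) - 47\right) 9 = \left(-4 - 47\right) 9 = \left(-51\right) 9 = -459$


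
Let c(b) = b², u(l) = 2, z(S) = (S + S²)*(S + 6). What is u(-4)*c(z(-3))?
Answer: 648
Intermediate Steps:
z(S) = (6 + S)*(S + S²) (z(S) = (S + S²)*(6 + S) = (6 + S)*(S + S²))
u(-4)*c(z(-3)) = 2*(-3*(6 + (-3)² + 7*(-3)))² = 2*(-3*(6 + 9 - 21))² = 2*(-3*(-6))² = 2*18² = 2*324 = 648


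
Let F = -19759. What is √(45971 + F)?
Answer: 2*√6553 ≈ 161.90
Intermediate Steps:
√(45971 + F) = √(45971 - 19759) = √26212 = 2*√6553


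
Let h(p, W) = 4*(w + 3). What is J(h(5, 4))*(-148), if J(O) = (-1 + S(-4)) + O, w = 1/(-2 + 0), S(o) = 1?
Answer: -1480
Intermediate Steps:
w = -½ (w = 1/(-2) = -½ ≈ -0.50000)
h(p, W) = 10 (h(p, W) = 4*(-½ + 3) = 4*(5/2) = 10)
J(O) = O (J(O) = (-1 + 1) + O = 0 + O = O)
J(h(5, 4))*(-148) = 10*(-148) = -1480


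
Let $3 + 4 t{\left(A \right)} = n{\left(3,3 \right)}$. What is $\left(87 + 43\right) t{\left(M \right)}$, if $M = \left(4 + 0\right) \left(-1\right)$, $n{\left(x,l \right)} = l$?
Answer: $0$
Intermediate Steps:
$M = -4$ ($M = 4 \left(-1\right) = -4$)
$t{\left(A \right)} = 0$ ($t{\left(A \right)} = - \frac{3}{4} + \frac{1}{4} \cdot 3 = - \frac{3}{4} + \frac{3}{4} = 0$)
$\left(87 + 43\right) t{\left(M \right)} = \left(87 + 43\right) 0 = 130 \cdot 0 = 0$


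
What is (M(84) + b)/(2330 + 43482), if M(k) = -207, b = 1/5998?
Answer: -1241585/274780376 ≈ -0.0045185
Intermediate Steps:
b = 1/5998 ≈ 0.00016672
(M(84) + b)/(2330 + 43482) = (-207 + 1/5998)/(2330 + 43482) = -1241585/5998/45812 = -1241585/5998*1/45812 = -1241585/274780376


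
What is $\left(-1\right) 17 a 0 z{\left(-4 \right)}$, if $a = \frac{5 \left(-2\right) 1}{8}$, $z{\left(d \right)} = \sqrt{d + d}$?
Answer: $0$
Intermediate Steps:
$z{\left(d \right)} = \sqrt{2} \sqrt{d}$ ($z{\left(d \right)} = \sqrt{2 d} = \sqrt{2} \sqrt{d}$)
$a = - \frac{5}{4}$ ($a = \left(-10\right) 1 \cdot \frac{1}{8} = \left(-10\right) \frac{1}{8} = - \frac{5}{4} \approx -1.25$)
$\left(-1\right) 17 a 0 z{\left(-4 \right)} = \left(-1\right) 17 \left(- \frac{5}{4}\right) 0 \sqrt{2} \sqrt{-4} = \left(-17\right) \left(- \frac{5}{4}\right) 0 \sqrt{2} \cdot 2 i = \frac{85 \cdot 0 \cdot 2 i \sqrt{2}}{4} = \frac{85}{4} \cdot 0 = 0$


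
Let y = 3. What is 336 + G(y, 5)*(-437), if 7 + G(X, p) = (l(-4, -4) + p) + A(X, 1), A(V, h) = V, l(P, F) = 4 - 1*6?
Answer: 773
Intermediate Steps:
l(P, F) = -2 (l(P, F) = 4 - 6 = -2)
G(X, p) = -9 + X + p (G(X, p) = -7 + ((-2 + p) + X) = -7 + (-2 + X + p) = -9 + X + p)
336 + G(y, 5)*(-437) = 336 + (-9 + 3 + 5)*(-437) = 336 - 1*(-437) = 336 + 437 = 773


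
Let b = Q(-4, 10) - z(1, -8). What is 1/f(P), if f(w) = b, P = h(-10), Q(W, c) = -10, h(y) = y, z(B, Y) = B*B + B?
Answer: -1/12 ≈ -0.083333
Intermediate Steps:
z(B, Y) = B + B**2 (z(B, Y) = B**2 + B = B + B**2)
P = -10
b = -12 (b = -10 - (1 + 1) = -10 - 2 = -12)
f(w) = -12
1/f(P) = 1/(-12) = -1/12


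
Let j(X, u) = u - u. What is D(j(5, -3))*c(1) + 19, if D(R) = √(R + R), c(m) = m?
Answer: 19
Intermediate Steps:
j(X, u) = 0
D(R) = √2*√R (D(R) = √(2*R) = √2*√R)
D(j(5, -3))*c(1) + 19 = (√2*√0)*1 + 19 = (√2*0)*1 + 19 = 0*1 + 19 = 0 + 19 = 19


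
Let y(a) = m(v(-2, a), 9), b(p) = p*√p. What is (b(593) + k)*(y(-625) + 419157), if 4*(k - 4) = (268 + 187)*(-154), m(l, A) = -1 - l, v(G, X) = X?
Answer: -14703669087/2 + 248930133*√593 ≈ -1.2900e+9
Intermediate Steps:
b(p) = p^(3/2)
k = -35027/2 (k = 4 + ((268 + 187)*(-154))/4 = 4 + (455*(-154))/4 = 4 + (¼)*(-70070) = 4 - 35035/2 = -35027/2 ≈ -17514.)
y(a) = -1 - a
(b(593) + k)*(y(-625) + 419157) = (593^(3/2) - 35027/2)*((-1 - 1*(-625)) + 419157) = (593*√593 - 35027/2)*((-1 + 625) + 419157) = (-35027/2 + 593*√593)*(624 + 419157) = (-35027/2 + 593*√593)*419781 = -14703669087/2 + 248930133*√593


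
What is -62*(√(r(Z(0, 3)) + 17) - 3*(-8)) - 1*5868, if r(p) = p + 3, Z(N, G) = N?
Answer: -7356 - 124*√5 ≈ -7633.3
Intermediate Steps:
r(p) = 3 + p
-62*(√(r(Z(0, 3)) + 17) - 3*(-8)) - 1*5868 = -62*(√((3 + 0) + 17) - 3*(-8)) - 1*5868 = -62*(√(3 + 17) + 24) - 5868 = -62*(√20 + 24) - 5868 = -62*(2*√5 + 24) - 5868 = -62*(24 + 2*√5) - 5868 = (-1488 - 124*√5) - 5868 = -7356 - 124*√5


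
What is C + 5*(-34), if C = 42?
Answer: -128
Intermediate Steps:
C + 5*(-34) = 42 + 5*(-34) = 42 - 170 = -128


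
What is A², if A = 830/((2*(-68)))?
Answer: 172225/4624 ≈ 37.246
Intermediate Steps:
A = -415/68 (A = 830/(-136) = 830*(-1/136) = -415/68 ≈ -6.1029)
A² = (-415/68)² = 172225/4624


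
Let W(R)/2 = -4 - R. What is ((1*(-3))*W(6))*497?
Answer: 29820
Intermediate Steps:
W(R) = -8 - 2*R (W(R) = 2*(-4 - R) = -8 - 2*R)
((1*(-3))*W(6))*497 = ((1*(-3))*(-8 - 2*6))*497 = -3*(-8 - 12)*497 = -3*(-20)*497 = 60*497 = 29820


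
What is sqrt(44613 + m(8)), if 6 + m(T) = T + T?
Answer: sqrt(44623) ≈ 211.24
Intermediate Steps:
m(T) = -6 + 2*T (m(T) = -6 + (T + T) = -6 + 2*T)
sqrt(44613 + m(8)) = sqrt(44613 + (-6 + 2*8)) = sqrt(44613 + (-6 + 16)) = sqrt(44613 + 10) = sqrt(44623)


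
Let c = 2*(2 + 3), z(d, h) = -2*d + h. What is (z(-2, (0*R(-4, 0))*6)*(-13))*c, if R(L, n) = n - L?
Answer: -520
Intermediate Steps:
z(d, h) = h - 2*d
c = 10 (c = 2*5 = 10)
(z(-2, (0*R(-4, 0))*6)*(-13))*c = (((0*(0 - 1*(-4)))*6 - 2*(-2))*(-13))*10 = (((0*(0 + 4))*6 + 4)*(-13))*10 = (((0*4)*6 + 4)*(-13))*10 = ((0*6 + 4)*(-13))*10 = ((0 + 4)*(-13))*10 = (4*(-13))*10 = -52*10 = -520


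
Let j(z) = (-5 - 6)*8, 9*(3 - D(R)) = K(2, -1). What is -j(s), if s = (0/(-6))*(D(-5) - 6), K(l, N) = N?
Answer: 88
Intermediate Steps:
D(R) = 28/9 (D(R) = 3 - ⅑*(-1) = 3 + ⅑ = 28/9)
s = 0 (s = (0/(-6))*(28/9 - 6) = (0*(-⅙))*(-26/9) = 0*(-26/9) = 0)
j(z) = -88 (j(z) = -11*8 = -88)
-j(s) = -1*(-88) = 88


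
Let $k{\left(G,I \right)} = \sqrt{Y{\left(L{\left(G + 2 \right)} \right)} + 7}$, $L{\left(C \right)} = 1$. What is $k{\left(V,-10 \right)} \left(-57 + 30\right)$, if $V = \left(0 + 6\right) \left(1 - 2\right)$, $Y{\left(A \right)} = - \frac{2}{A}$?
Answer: $- 27 \sqrt{5} \approx -60.374$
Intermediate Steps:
$V = -6$ ($V = 6 \left(-1\right) = -6$)
$k{\left(G,I \right)} = \sqrt{5}$ ($k{\left(G,I \right)} = \sqrt{- \frac{2}{1} + 7} = \sqrt{\left(-2\right) 1 + 7} = \sqrt{-2 + 7} = \sqrt{5}$)
$k{\left(V,-10 \right)} \left(-57 + 30\right) = \sqrt{5} \left(-57 + 30\right) = \sqrt{5} \left(-27\right) = - 27 \sqrt{5}$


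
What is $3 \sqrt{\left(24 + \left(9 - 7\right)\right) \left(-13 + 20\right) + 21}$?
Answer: $3 \sqrt{203} \approx 42.743$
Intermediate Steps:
$3 \sqrt{\left(24 + \left(9 - 7\right)\right) \left(-13 + 20\right) + 21} = 3 \sqrt{\left(24 + \left(9 - 7\right)\right) 7 + 21} = 3 \sqrt{\left(24 + 2\right) 7 + 21} = 3 \sqrt{26 \cdot 7 + 21} = 3 \sqrt{182 + 21} = 3 \sqrt{203}$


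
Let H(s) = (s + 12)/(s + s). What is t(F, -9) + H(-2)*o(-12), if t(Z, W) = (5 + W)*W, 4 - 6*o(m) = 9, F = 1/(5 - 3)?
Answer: 457/12 ≈ 38.083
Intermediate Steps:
F = 1/2 ≈ 0.50000
o(m) = -5/6 (o(m) = 2/3 - 1/6*9 = 2/3 - 3/2 = -5/6)
t(Z, W) = W*(5 + W)
H(s) = (12 + s)/(2*s) (H(s) = (12 + s)/((2*s)) = (12 + s)*(1/(2*s)) = (12 + s)/(2*s))
t(F, -9) + H(-2)*o(-12) = -9*(5 - 9) + ((1/2)*(12 - 2)/(-2))*(-5/6) = -9*(-4) + ((1/2)*(-1/2)*10)*(-5/6) = 36 - 5/2*(-5/6) = 36 + 25/12 = 457/12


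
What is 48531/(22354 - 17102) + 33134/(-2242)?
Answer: -32606633/5887492 ≈ -5.5383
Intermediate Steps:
48531/(22354 - 17102) + 33134/(-2242) = 48531/5252 + 33134*(-1/2242) = 48531*(1/5252) - 16567/1121 = 48531/5252 - 16567/1121 = -32606633/5887492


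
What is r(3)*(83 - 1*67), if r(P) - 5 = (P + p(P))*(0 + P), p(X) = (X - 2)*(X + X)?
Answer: 512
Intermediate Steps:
p(X) = 2*X*(-2 + X) (p(X) = (-2 + X)*(2*X) = 2*X*(-2 + X))
r(P) = 5 + P*(P + 2*P*(-2 + P)) (r(P) = 5 + (P + 2*P*(-2 + P))*(0 + P) = 5 + (P + 2*P*(-2 + P))*P = 5 + P*(P + 2*P*(-2 + P)))
r(3)*(83 - 1*67) = (5 - 3*3**2 + 2*3**3)*(83 - 1*67) = (5 - 3*9 + 2*27)*(83 - 67) = (5 - 27 + 54)*16 = 32*16 = 512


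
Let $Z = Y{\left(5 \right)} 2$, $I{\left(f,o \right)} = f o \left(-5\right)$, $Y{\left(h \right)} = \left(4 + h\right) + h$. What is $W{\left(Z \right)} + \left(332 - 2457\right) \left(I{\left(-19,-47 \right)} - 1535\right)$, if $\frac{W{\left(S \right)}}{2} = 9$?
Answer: $12750018$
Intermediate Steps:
$Y{\left(h \right)} = 4 + 2 h$
$I{\left(f,o \right)} = - 5 f o$
$Z = 28$ ($Z = \left(4 + 2 \cdot 5\right) 2 = \left(4 + 10\right) 2 = 14 \cdot 2 = 28$)
$W{\left(S \right)} = 18$ ($W{\left(S \right)} = 2 \cdot 9 = 18$)
$W{\left(Z \right)} + \left(332 - 2457\right) \left(I{\left(-19,-47 \right)} - 1535\right) = 18 + \left(332 - 2457\right) \left(\left(-5\right) \left(-19\right) \left(-47\right) - 1535\right) = 18 - 2125 \left(-4465 - 1535\right) = 18 - -12750000 = 18 + 12750000 = 12750018$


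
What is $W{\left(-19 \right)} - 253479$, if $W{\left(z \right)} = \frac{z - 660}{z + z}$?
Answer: $- \frac{9631523}{38} \approx -2.5346 \cdot 10^{5}$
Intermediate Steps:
$W{\left(z \right)} = \frac{-660 + z}{2 z}$
$W{\left(-19 \right)} - 253479 = \frac{-660 - 19}{2 \left(-19\right)} - 253479 = \frac{1}{2} \left(- \frac{1}{19}\right) \left(-679\right) - 253479 = \frac{679}{38} - 253479 = - \frac{9631523}{38}$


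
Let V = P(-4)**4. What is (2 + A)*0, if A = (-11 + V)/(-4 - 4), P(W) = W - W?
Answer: 0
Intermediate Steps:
P(W) = 0
V = 0 (V = 0**4 = 0)
A = 11/8 (A = (-11 + 0)/(-4 - 4) = -11/(-8) = -11*(-1/8) = 11/8 ≈ 1.3750)
(2 + A)*0 = (2 + 11/8)*0 = (27/8)*0 = 0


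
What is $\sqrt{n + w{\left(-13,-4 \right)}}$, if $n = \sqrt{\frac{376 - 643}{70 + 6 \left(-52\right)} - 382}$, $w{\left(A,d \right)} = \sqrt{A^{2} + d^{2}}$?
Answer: $\frac{\sqrt{484 \sqrt{185} + 22 i \sqrt{184354}}}{22} \approx 4.3238 + 2.2569 i$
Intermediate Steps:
$n = \frac{i \sqrt{184354}}{22}$ ($n = \sqrt{- \frac{267}{70 - 312} - 382} = \sqrt{- \frac{267}{-242} - 382} = \sqrt{\left(-267\right) \left(- \frac{1}{242}\right) - 382} = \sqrt{\frac{267}{242} - 382} = \sqrt{- \frac{92177}{242}} = \frac{i \sqrt{184354}}{22} \approx 19.517 i$)
$\sqrt{n + w{\left(-13,-4 \right)}} = \sqrt{\frac{i \sqrt{184354}}{22} + \sqrt{\left(-13\right)^{2} + \left(-4\right)^{2}}} = \sqrt{\frac{i \sqrt{184354}}{22} + \sqrt{169 + 16}} = \sqrt{\frac{i \sqrt{184354}}{22} + \sqrt{185}} = \sqrt{\sqrt{185} + \frac{i \sqrt{184354}}{22}}$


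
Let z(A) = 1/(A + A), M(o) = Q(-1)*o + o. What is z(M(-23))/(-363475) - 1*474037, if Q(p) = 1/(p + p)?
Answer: -3962913767224/8359925 ≈ -4.7404e+5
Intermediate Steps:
Q(p) = 1/(2*p)
M(o) = o/2 (M(o) = ((½)/(-1))*o + o = ((½)*(-1))*o + o = -o/2 + o = o/2)
z(A) = 1/(2*A)
z(M(-23))/(-363475) - 1*474037 = (1/(2*(((½)*(-23)))))/(-363475) - 1*474037 = (1/(2*(-23/2)))*(-1/363475) - 474037 = ((½)*(-2/23))*(-1/363475) - 474037 = -1/23*(-1/363475) - 474037 = 1/8359925 - 474037 = -3962913767224/8359925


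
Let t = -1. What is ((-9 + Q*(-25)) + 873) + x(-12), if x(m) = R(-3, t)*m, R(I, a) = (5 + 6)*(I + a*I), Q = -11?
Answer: 1139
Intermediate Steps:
R(I, a) = 11*I + 11*I*a (R(I, a) = 11*(I + I*a) = 11*I + 11*I*a)
x(m) = 0 (x(m) = (11*(-3)*(1 - 1))*m = (11*(-3)*0)*m = 0*m = 0)
((-9 + Q*(-25)) + 873) + x(-12) = ((-9 - 11*(-25)) + 873) + 0 = ((-9 + 275) + 873) + 0 = (266 + 873) + 0 = 1139 + 0 = 1139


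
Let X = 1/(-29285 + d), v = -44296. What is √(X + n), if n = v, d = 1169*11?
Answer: I*√11951657749322/16426 ≈ 210.47*I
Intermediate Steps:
d = 12859
n = -44296
X = -1/16426 (X = 1/(-29285 + 12859) = 1/(-16426) = -1/16426 ≈ -6.0879e-5)
√(X + n) = √(-1/16426 - 44296) = √(-727606097/16426) = I*√11951657749322/16426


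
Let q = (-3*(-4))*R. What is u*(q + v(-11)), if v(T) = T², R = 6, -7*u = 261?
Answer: -50373/7 ≈ -7196.1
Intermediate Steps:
u = -261/7 (u = -⅐*261 = -261/7 ≈ -37.286)
q = 72 (q = -3*(-4)*6 = 12*6 = 72)
u*(q + v(-11)) = -261*(72 + (-11)²)/7 = -261*(72 + 121)/7 = -261/7*193 = -50373/7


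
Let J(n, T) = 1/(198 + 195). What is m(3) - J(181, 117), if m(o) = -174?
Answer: -68383/393 ≈ -174.00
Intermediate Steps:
J(n, T) = 1/393
m(3) - J(181, 117) = -174 - 1*1/393 = -174 - 1/393 = -68383/393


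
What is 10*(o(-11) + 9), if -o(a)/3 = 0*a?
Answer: 90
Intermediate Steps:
o(a) = 0 (o(a) = -0*a = -3*0 = 0)
10*(o(-11) + 9) = 10*(0 + 9) = 10*9 = 90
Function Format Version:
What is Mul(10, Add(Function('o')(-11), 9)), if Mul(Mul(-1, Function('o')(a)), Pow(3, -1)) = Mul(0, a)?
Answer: 90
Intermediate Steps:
Function('o')(a) = 0 (Function('o')(a) = Mul(-3, Mul(0, a)) = Mul(-3, 0) = 0)
Mul(10, Add(Function('o')(-11), 9)) = Mul(10, Add(0, 9)) = Mul(10, 9) = 90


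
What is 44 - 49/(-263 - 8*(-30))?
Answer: 1061/23 ≈ 46.130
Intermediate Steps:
44 - 49/(-263 - 8*(-30)) = 44 - 49/(-263 + 240) = 44 - 49/(-23) = 44 - 49*(-1/23) = 44 + 49/23 = 1061/23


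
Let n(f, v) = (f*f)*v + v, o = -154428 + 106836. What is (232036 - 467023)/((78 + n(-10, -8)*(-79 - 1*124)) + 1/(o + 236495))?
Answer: -44389749261/30999360107 ≈ -1.4320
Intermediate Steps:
o = -47592
n(f, v) = v + v*f² (n(f, v) = f²*v + v = v*f² + v = v + v*f²)
(232036 - 467023)/((78 + n(-10, -8)*(-79 - 1*124)) + 1/(o + 236495)) = (232036 - 467023)/((78 + (-8*(1 + (-10)²))*(-79 - 1*124)) + 1/(-47592 + 236495)) = -234987/((78 + (-8*(1 + 100))*(-79 - 124)) + 1/188903) = -234987/((78 - 8*101*(-203)) + 1/188903) = -234987/((78 - 808*(-203)) + 1/188903) = -234987/((78 + 164024) + 1/188903) = -234987/(164102 + 1/188903) = -234987/30999360107/188903 = -234987*188903/30999360107 = -44389749261/30999360107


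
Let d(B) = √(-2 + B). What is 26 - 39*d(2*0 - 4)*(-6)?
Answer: 26 + 234*I*√6 ≈ 26.0 + 573.18*I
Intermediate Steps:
26 - 39*d(2*0 - 4)*(-6) = 26 - 39*√(-2 + (2*0 - 4))*(-6) = 26 - 39*√(-2 + (0 - 4))*(-6) = 26 - 39*√(-2 - 4)*(-6) = 26 - 39*√(-6)*(-6) = 26 - 39*I*√6*(-6) = 26 - (-234)*I*√6 = 26 + 234*I*√6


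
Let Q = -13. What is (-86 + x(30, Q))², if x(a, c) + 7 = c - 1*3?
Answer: 11881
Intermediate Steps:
x(a, c) = -10 + c (x(a, c) = -7 + (c - 1*3) = -7 + (c - 3) = -7 + (-3 + c) = -10 + c)
(-86 + x(30, Q))² = (-86 + (-10 - 13))² = (-86 - 23)² = (-109)² = 11881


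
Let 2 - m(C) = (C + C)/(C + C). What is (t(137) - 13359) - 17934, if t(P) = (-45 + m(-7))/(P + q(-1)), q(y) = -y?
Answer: -2159239/69 ≈ -31293.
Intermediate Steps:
m(C) = 1 (m(C) = 2 - (C + C)/(C + C) = 2 - 2*C/(2*C) = 2 - 2*C*1/(2*C) = 2 - 1*1 = 2 - 1 = 1)
t(P) = -44/(1 + P) (t(P) = (-45 + 1)/(P - 1*(-1)) = -44/(P + 1) = -44/(1 + P))
(t(137) - 13359) - 17934 = (-44/(1 + 137) - 13359) - 17934 = (-44/138 - 13359) - 17934 = (-44*1/138 - 13359) - 17934 = (-22/69 - 13359) - 17934 = -921793/69 - 17934 = -2159239/69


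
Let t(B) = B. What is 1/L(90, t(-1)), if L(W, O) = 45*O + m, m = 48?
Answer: ⅓ ≈ 0.33333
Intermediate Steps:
L(W, O) = 48 + 45*O (L(W, O) = 45*O + 48 = 48 + 45*O)
1/L(90, t(-1)) = 1/(48 + 45*(-1)) = 1/(48 - 45) = 1/3 = ⅓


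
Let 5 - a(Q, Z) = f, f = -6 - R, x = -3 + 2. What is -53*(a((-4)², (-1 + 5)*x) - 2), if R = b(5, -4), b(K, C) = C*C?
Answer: -1325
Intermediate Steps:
b(K, C) = C²
x = -1
R = 16 (R = (-4)² = 16)
f = -22 (f = -6 - 1*16 = -6 - 16 = -22)
a(Q, Z) = 27 (a(Q, Z) = 5 - 1*(-22) = 5 + 22 = 27)
-53*(a((-4)², (-1 + 5)*x) - 2) = -53*(27 - 2) = -53*25 = -1325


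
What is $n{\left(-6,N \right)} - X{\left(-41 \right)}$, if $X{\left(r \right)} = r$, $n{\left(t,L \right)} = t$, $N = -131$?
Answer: $35$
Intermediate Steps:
$n{\left(-6,N \right)} - X{\left(-41 \right)} = -6 - -41 = -6 + 41 = 35$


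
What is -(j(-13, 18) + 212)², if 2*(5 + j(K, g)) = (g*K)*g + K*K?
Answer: -13169641/4 ≈ -3.2924e+6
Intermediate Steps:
j(K, g) = -5 + K²/2 + K*g²/2 (j(K, g) = -5 + ((g*K)*g + K*K)/2 = -5 + ((K*g)*g + K²)/2 = -5 + (K*g² + K²)/2 = -5 + (K² + K*g²)/2 = -5 + (K²/2 + K*g²/2) = -5 + K²/2 + K*g²/2)
-(j(-13, 18) + 212)² = -((-5 + (½)*(-13)² + (½)*(-13)*18²) + 212)² = -((-5 + (½)*169 + (½)*(-13)*324) + 212)² = -((-5 + 169/2 - 2106) + 212)² = -(-4053/2 + 212)² = -(-3629/2)² = -1*13169641/4 = -13169641/4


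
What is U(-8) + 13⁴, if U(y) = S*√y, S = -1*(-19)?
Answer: 28561 + 38*I*√2 ≈ 28561.0 + 53.74*I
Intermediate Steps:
S = 19
U(y) = 19*√y
U(-8) + 13⁴ = 19*√(-8) + 13⁴ = 19*(2*I*√2) + 28561 = 38*I*√2 + 28561 = 28561 + 38*I*√2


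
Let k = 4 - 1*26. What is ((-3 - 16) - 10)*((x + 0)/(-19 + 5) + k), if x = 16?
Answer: 4698/7 ≈ 671.14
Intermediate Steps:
k = -22 (k = 4 - 26 = -22)
((-3 - 16) - 10)*((x + 0)/(-19 + 5) + k) = ((-3 - 16) - 10)*((16 + 0)/(-19 + 5) - 22) = (-19 - 10)*(16/(-14) - 22) = -29*(16*(-1/14) - 22) = -29*(-8/7 - 22) = -29*(-162/7) = 4698/7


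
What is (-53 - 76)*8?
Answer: -1032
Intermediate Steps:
(-53 - 76)*8 = -129*8 = -1032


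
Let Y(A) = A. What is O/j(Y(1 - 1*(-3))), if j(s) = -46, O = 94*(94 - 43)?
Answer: -2397/23 ≈ -104.22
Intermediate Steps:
O = 4794 (O = 94*51 = 4794)
O/j(Y(1 - 1*(-3))) = 4794/(-46) = 4794*(-1/46) = -2397/23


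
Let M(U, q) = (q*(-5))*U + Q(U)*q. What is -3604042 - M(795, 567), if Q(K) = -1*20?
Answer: -1338877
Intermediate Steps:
Q(K) = -20
M(U, q) = -20*q - 5*U*q (M(U, q) = (q*(-5))*U - 20*q = (-5*q)*U - 20*q = -5*U*q - 20*q = -20*q - 5*U*q)
-3604042 - M(795, 567) = -3604042 - (-5)*567*(4 + 795) = -3604042 - (-5)*567*799 = -3604042 - 1*(-2265165) = -3604042 + 2265165 = -1338877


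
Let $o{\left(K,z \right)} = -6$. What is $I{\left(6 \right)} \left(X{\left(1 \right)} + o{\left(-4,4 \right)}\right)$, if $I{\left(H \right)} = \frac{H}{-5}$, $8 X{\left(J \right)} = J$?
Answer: $\frac{141}{20} \approx 7.05$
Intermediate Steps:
$X{\left(J \right)} = \frac{J}{8}$
$I{\left(H \right)} = - \frac{H}{5}$ ($I{\left(H \right)} = H \left(- \frac{1}{5}\right) = - \frac{H}{5}$)
$I{\left(6 \right)} \left(X{\left(1 \right)} + o{\left(-4,4 \right)}\right) = \left(- \frac{1}{5}\right) 6 \left(\frac{1}{8} \cdot 1 - 6\right) = - \frac{6 \left(\frac{1}{8} - 6\right)}{5} = \left(- \frac{6}{5}\right) \left(- \frac{47}{8}\right) = \frac{141}{20}$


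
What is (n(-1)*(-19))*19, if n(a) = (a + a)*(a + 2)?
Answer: 722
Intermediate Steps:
n(a) = 2*a*(2 + a) (n(a) = (2*a)*(2 + a) = 2*a*(2 + a))
(n(-1)*(-19))*19 = ((2*(-1)*(2 - 1))*(-19))*19 = ((2*(-1)*1)*(-19))*19 = -2*(-19)*19 = 38*19 = 722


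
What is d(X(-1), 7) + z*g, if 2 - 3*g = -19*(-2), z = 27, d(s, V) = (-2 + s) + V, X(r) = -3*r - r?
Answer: -315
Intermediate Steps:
X(r) = -4*r
d(s, V) = -2 + V + s
g = -12 (g = 2/3 - (-19)*(-2)/3 = 2/3 - 1/3*38 = 2/3 - 38/3 = -12)
d(X(-1), 7) + z*g = (-2 + 7 - 4*(-1)) + 27*(-12) = (-2 + 7 + 4) - 324 = 9 - 324 = -315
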